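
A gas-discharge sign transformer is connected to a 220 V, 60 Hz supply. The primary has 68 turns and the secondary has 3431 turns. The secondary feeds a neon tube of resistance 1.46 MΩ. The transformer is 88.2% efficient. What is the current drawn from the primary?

V_s = 220 × 3431/68 = 11100 V.
I_s = V_s/R = 11100/(1.46×10^6) = 0.0076029 A.
P_out = V_s I_s = 11100 × 0.0076029 = 84.395 W.
P_in = P_out/η = 84.395/0.882 = 95.686 W.
I_p = P_in/V_p = 95.686/220 = 0.435 A.

I_p ≈ 0.435 A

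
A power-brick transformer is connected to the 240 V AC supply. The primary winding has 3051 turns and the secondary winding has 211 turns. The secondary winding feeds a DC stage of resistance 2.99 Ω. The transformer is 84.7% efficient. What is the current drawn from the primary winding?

V_s = 240 × 211/3051 = 16.598 V.
I_s = V_s/R = 16.598/2.99 = 5.5511 A.
P_out = V_s I_s = 16.598 × 5.5511 = 92.137 W.
P_in = P_out/η = 92.137/0.847 = 108.78 W.
I_p = P_in/V_p = 108.78/240 = 0.453 A.

I_p ≈ 0.453 A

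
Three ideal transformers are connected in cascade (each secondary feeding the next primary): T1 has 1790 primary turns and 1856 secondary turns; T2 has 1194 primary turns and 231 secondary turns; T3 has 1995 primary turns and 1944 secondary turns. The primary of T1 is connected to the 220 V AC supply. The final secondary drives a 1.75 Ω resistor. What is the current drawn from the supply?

I_supply ≈ 4.80 A

After T1: V = 220.00 × 1856/1790 = 228.11 V.
After T2: V = 228.11 × 231/1194 = 44.132 V.
After T3: V = 44.132 × 1944/1995 = 43.004 V.
I_load = 43.004/1.75 = 24.574 A, so P_out = 43.004 × 24.574 = 1056.8 W.
All ideal ⇒ P_in = P_out, so I_supply = 1056.8/220 = 4.80 A.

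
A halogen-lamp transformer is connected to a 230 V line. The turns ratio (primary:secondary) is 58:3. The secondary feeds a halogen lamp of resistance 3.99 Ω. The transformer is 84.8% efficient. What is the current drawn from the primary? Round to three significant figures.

I_p ≈ 0.182 A

V_s = 230 × 3/58 = 11.897 V.
I_s = V_s/R = 11.897/3.99 = 2.9816 A.
P_out = V_s I_s = 11.897 × 2.9816 = 35.471 W.
P_in = P_out/η = 35.471/0.848 = 41.829 W.
I_p = P_in/V_p = 41.829/230 = 0.182 A.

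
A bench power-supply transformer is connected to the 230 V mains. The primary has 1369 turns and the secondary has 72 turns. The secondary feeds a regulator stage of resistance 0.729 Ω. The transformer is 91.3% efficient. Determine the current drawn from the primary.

I_p ≈ 0.956 A

V_s = 230 × 72/1369 = 12.096 V.
I_s = V_s/R = 12.096/0.729 = 16.593 A.
P_out = V_s I_s = 12.096 × 16.593 = 200.72 W.
P_in = P_out/η = 200.72/0.913 = 219.84 W.
I_p = P_in/V_p = 219.84/230 = 0.956 A.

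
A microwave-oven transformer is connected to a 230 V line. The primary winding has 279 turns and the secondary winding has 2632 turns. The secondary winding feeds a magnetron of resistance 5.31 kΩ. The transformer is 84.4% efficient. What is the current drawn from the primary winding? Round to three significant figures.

V_s = 230 × 2632/279 = 2169.7 V.
I_s = V_s/R = 2169.7/5310 = 0.40862 A.
P_out = V_s I_s = 2169.7 × 0.40862 = 886.59 W.
P_in = P_out/η = 886.59/0.844 = 1050.5 W.
I_p = P_in/V_p = 1050.5/230 = 4.57 A.

I_p ≈ 4.57 A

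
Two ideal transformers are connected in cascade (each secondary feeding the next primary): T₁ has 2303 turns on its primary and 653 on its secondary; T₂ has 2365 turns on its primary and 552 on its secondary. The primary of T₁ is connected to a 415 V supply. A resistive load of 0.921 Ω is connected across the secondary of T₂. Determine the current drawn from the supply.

After T₁: V = 415.00 × 653/2303 = 117.67 V.
After T₂: V = 117.67 × 552/2365 = 27.465 V.
I_load = 27.465/0.921 = 29.821 A, so P_out = 27.465 × 29.821 = 819.01 W.
All ideal ⇒ P_in = P_out, so I_supply = 819.01/415 = 1.97 A.

I_supply ≈ 1.97 A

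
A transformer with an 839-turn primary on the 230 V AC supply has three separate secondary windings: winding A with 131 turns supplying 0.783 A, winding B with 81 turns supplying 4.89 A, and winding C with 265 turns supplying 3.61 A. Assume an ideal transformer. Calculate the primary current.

V_A = 230 × 131/839 = 35.912 V; V_B = 230 × 81/839 = 22.205 V; V_C = 230 × 265/839 = 72.646 V.
P_out = V_A I_A + V_B I_B + V_C I_C = 35.912×0.783 + 22.205×4.89 + 72.646×3.61 = 28.119 + 108.58 + 262.25 = 398.95 W.
Ideal ⇒ P_in = P_out, so I_p = P_out/V_p = 398.95/230 = 1.73 A.

I_p ≈ 1.73 A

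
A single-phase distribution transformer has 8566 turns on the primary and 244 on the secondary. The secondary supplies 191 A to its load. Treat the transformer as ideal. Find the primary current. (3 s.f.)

I_p ≈ 5.44 A

For an ideal transformer I_p/I_s = N_s/N_p, so I_p = 191 × 244/8566 = 5.44 A.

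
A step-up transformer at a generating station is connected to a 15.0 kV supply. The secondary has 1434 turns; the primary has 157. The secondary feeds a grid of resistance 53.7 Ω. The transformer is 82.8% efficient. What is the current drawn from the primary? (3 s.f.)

V_s = 15000 × 1434/157 = 137010 V.
I_s = V_s/R = 137010/53.7 = 2551.3 A.
P_out = V_s I_s = 137010 × 2551.3 = 3.4955×10^8 W.
P_in = P_out/η = 3.4955×10^8/0.828 = 4.2216×10^8 W.
I_p = P_in/V_p = 4.2216×10^8/15000 = 28100 A.

I_p ≈ 28100 A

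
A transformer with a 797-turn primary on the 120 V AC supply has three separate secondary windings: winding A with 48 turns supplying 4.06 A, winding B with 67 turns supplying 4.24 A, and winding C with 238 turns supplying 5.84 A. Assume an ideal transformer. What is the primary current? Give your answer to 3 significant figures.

I_p ≈ 2.34 A

V_A = 120 × 48/797 = 7.2271 V; V_B = 120 × 67/797 = 10.088 V; V_C = 120 × 238/797 = 35.834 V.
P_out = V_A I_A + V_B I_B + V_C I_C = 7.2271×4.06 + 10.088×4.24 + 35.834×5.84 = 29.342 + 42.772 + 209.27 = 281.39 W.
Ideal ⇒ P_in = P_out, so I_p = P_out/V_p = 281.39/120 = 2.34 A.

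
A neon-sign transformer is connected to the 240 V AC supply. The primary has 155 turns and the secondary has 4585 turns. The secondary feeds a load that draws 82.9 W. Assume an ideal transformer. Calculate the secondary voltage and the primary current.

V_s ≈ 7100 V, I_p ≈ 0.345 A

V_s = V_p × N_s/N_p = 240 × 4585/155 = 7099.4 V.
I_s = P/V_s = 82.9/7099.4 = 0.011677 A.
I_p = I_s × N_s/N_p = 0.011677 × 4585/155 = 0.345 A.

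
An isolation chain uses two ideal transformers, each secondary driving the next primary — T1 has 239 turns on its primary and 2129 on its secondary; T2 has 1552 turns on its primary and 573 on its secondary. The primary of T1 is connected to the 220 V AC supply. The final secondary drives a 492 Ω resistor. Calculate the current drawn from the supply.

After T1: V = 220.00 × 2129/239 = 1959.7 V.
After T2: V = 1959.7 × 573/1552 = 723.54 V.
I_load = 723.54/492 = 1.4706 A, so P_out = 723.54 × 1.4706 = 1064.0 W.
All ideal ⇒ P_in = P_out, so I_supply = 1064.0/220 = 4.84 A.

I_supply ≈ 4.84 A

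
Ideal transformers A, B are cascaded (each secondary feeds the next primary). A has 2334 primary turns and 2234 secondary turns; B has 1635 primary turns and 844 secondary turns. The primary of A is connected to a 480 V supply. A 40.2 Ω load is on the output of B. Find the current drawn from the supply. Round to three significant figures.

I_supply ≈ 2.91 A

After A: V = 480.00 × 2234/2334 = 459.43 V.
After B: V = 459.43 × 844/1635 = 237.16 V.
I_load = 237.16/40.2 = 5.8996 A, so P_out = 237.16 × 5.8996 = 1399.2 W.
All ideal ⇒ P_in = P_out, so I_supply = 1399.2/480 = 2.91 A.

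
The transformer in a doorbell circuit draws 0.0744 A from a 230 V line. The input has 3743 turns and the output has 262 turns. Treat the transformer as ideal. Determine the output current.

I_out ≈ 1.06 A

I_out/I_in = N_in/N_out, so I_out = 0.0744 × 3743/262 = 1.06 A.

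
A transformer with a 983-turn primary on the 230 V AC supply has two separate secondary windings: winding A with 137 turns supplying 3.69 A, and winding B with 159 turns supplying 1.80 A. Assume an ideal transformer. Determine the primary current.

V_A = 230 × 137/983 = 32.055 V; V_B = 230 × 159/983 = 37.202 V.
P_out = V_A I_A + V_B I_B = 32.055×3.69 + 37.202×1.80 = 118.28 + 66.964 = 185.25 W.
Ideal ⇒ P_in = P_out, so I_p = P_out/V_p = 185.25/230 = 0.805 A.

I_p ≈ 0.805 A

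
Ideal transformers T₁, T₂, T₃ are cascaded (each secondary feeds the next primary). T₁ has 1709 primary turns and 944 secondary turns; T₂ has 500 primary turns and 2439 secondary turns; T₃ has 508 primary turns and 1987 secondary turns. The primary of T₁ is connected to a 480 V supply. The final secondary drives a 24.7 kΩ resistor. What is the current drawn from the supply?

I_supply ≈ 2.16 A

After T₁: V = 480.00 × 944/1709 = 265.14 V.
After T₂: V = 265.14 × 2439/500 = 1293.3 V.
After T₃: V = 1293.3 × 1987/508 = 5058.8 V.
I_load = 5058.8/24700 = 0.20481 A, so P_out = 5058.8 × 0.20481 = 1036.1 W.
All ideal ⇒ P_in = P_out, so I_supply = 1036.1/480 = 2.16 A.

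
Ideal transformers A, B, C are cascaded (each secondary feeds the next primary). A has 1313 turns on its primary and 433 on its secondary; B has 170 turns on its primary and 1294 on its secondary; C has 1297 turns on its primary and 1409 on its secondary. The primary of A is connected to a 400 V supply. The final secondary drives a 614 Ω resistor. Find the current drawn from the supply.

Secondary of A: V = 400.00 × 433/1313 = 131.91 V.
Secondary of B: V = 131.91 × 1294/170 = 1004.1 V.
Secondary of C: V = 1004.1 × 1409/1297 = 1090.8 V.
I_load = 1090.8/614 = 1.7765 A, so P_out = 1090.8 × 1.7765 = 1937.8 W.
All ideal ⇒ P_in = P_out, so I_supply = 1937.8/400 = 4.84 A.

I_supply ≈ 4.84 A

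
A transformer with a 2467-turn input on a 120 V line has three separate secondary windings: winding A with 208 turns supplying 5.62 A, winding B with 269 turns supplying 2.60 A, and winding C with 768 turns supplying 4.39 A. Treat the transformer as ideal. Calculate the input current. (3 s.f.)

I_in ≈ 2.12 A

V_A = 120 × 208/2467 = 10.118 V; V_B = 120 × 269/2467 = 13.085 V; V_C = 120 × 768/2467 = 37.357 V.
P_out = V_A I_A + V_B I_B + V_C I_C = 10.118×5.62 + 13.085×2.60 + 37.357×4.39 = 56.861 + 34.020 + 164.00 = 254.88 W.
Ideal ⇒ P_in = P_out, so I_in = P_out/V_in = 254.88/120 = 2.12 A.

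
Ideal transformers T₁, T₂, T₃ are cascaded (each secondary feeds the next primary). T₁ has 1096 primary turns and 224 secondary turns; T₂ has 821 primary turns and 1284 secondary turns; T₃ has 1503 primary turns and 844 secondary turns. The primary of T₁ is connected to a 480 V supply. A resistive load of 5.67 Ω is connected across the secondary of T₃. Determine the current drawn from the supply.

After T₁: V = 480.00 × 224/1096 = 98.102 V.
After T₂: V = 98.102 × 1284/821 = 153.43 V.
After T₃: V = 153.43 × 844/1503 = 86.156 V.
I_load = 86.156/5.67 = 15.195 A, so P_out = 86.156 × 15.195 = 1309.1 W.
All ideal ⇒ P_in = P_out, so I_supply = 1309.1/480 = 2.73 A.

I_supply ≈ 2.73 A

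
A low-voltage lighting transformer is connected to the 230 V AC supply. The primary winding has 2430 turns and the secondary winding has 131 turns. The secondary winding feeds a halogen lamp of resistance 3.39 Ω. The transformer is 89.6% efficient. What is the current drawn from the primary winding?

I_p ≈ 0.220 A

V_s = 230 × 131/2430 = 12.399 V.
I_s = V_s/R = 12.399/3.39 = 3.6576 A.
P_out = V_s I_s = 12.399 × 3.6576 = 45.351 W.
P_in = P_out/η = 45.351/0.896 = 50.615 W.
I_p = P_in/V_p = 50.615/230 = 0.220 A.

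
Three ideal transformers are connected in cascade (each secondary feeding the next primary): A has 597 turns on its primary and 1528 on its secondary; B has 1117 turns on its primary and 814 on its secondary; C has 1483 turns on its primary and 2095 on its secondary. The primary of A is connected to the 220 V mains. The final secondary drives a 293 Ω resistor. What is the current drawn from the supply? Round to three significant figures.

I_supply ≈ 5.21 A

Secondary of A: V = 220.00 × 1528/597 = 563.08 V.
Secondary of B: V = 563.08 × 814/1117 = 410.34 V.
Secondary of C: V = 410.34 × 2095/1483 = 579.68 V.
I_load = 579.68/293 = 1.9784 A, so P_out = 579.68 × 1.9784 = 1146.8 W.
All ideal ⇒ P_in = P_out, so I_supply = 1146.8/220 = 5.21 A.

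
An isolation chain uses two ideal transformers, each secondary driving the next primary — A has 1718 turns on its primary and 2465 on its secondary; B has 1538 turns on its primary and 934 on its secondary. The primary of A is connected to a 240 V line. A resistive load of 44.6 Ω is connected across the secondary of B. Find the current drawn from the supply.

I_supply ≈ 4.09 A

After A: V = 240.00 × 2465/1718 = 344.35 V.
After B: V = 344.35 × 934/1538 = 209.12 V.
I_load = 209.12/44.6 = 4.6888 A, so P_out = 209.12 × 4.6888 = 980.52 W.
All ideal ⇒ P_in = P_out, so I_supply = 980.52/240 = 4.09 A.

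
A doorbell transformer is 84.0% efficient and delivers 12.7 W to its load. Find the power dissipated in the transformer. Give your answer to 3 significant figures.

P_loss ≈ 2.42 W

P_in = P_out/η = 12.7/0.840 = 15.1190 W.
P_loss = P_in − P_out = 15.1190 − 12.7 = 2.42 W.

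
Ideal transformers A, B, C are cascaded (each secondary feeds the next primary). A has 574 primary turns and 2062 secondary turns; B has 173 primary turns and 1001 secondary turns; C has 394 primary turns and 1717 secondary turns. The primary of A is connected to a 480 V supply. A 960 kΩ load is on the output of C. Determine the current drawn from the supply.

After A: V = 480.00 × 2062/574 = 1724.3 V.
After B: V = 1724.3 × 1001/173 = 9977.1 V.
After C: V = 9977.1 × 1717/394 = 43479 V.
I_load = 43479/960000 = 0.045291 A, so P_out = 43479 × 0.045291 = 1969.2 W.
All ideal ⇒ P_in = P_out, so I_supply = 1969.2/480 = 4.10 A.

I_supply ≈ 4.10 A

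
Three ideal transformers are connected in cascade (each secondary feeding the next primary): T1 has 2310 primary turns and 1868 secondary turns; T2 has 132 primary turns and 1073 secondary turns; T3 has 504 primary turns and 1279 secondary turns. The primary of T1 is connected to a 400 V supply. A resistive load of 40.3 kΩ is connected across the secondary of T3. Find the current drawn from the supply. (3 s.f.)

I_supply ≈ 2.76 A

Secondary of T1: V = 400.00 × 1868/2310 = 323.46 V.
Secondary of T2: V = 323.46 × 1073/132 = 2629.4 V.
Secondary of T3: V = 2629.4 × 1279/504 = 6672.5 V.
I_load = 6672.5/40300 = 0.16557 A, so P_out = 6672.5 × 0.16557 = 1104.8 W.
All ideal ⇒ P_in = P_out, so I_supply = 1104.8/400 = 2.76 A.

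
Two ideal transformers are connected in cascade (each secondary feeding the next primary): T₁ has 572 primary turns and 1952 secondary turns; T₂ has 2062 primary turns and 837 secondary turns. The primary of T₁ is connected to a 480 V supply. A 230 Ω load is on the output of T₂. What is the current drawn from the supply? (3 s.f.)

After T₁: V = 480.00 × 1952/572 = 1638.0 V.
After T₂: V = 1638.0 × 837/2062 = 664.91 V.
I_load = 664.91/230 = 2.8909 A, so P_out = 664.91 × 2.8909 = 1922.2 W.
All ideal ⇒ P_in = P_out, so I_supply = 1922.2/480 = 4.00 A.

I_supply ≈ 4.00 A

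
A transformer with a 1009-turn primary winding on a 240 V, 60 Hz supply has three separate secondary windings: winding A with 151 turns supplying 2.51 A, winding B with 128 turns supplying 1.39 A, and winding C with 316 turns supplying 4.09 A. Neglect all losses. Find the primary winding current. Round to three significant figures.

I_p ≈ 1.83 A

V_A = 240 × 151/1009 = 35.917 V; V_B = 240 × 128/1009 = 30.446 V; V_C = 240 × 316/1009 = 75.164 V.
P_out = V_A I_A + V_B I_B + V_C I_C = 35.917×2.51 + 30.446×1.39 + 75.164×4.09 = 90.151 + 42.320 + 307.42 = 439.89 W.
Ideal ⇒ P_in = P_out, so I_p = P_out/V_p = 439.89/240 = 1.83 A.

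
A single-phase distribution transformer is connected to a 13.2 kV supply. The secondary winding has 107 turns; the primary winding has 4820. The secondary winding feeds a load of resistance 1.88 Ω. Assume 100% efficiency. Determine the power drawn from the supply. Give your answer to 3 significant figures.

P ≈ 45700 W

V_s = V_p × N_s/N_p = 13200 × 107/4820 = 293.03 V.
I_s = V_s/R = 293.03/1.88 = 155.87 A.
I_p = I_s × N_s/N_p = 155.87 × 107/4820 = 3.4601 A.
P = V_p I_p = 13200 × 3.4601 = 45700 W.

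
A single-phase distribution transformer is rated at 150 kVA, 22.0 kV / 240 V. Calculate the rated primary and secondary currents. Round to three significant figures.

I_p = S/V_p = 150000/22000 = 6.82 A.
I_s = S/V_s = 150000/240 = 625 A.

I_p ≈ 6.82 A, I_s ≈ 625 A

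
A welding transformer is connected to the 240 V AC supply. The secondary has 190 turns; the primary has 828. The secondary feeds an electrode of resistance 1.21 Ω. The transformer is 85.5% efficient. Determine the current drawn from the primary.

V_s = 240 × 190/828 = 55.072 V.
I_s = V_s/R = 55.072/1.21 = 45.514 A.
P_out = V_s I_s = 55.072 × 45.514 = 2506.6 W.
P_in = P_out/η = 2506.6/0.855 = 2931.7 W.
I_p = P_in/V_p = 2931.7/240 = 12.2 A.

I_p ≈ 12.2 A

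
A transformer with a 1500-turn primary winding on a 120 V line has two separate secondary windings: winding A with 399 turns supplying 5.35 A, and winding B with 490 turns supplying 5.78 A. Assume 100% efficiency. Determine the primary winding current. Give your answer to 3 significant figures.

V_A = 120 × 399/1500 = 31.920 V; V_B = 120 × 490/1500 = 39.200 V.
P_out = V_A I_A + V_B I_B = 31.920×5.35 + 39.200×5.78 = 170.77 + 226.58 = 397.35 W.
Ideal ⇒ P_in = P_out, so I_p = P_out/V_p = 397.35/120 = 3.31 A.

I_p ≈ 3.31 A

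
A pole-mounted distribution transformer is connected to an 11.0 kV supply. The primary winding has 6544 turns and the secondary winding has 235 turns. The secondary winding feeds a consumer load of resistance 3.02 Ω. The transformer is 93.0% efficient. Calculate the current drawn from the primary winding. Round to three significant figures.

I_p ≈ 5.05 A

V_s = 11000 × 235/6544 = 395.02 V.
I_s = V_s/R = 395.02/3.02 = 130.80 A.
P_out = V_s I_s = 395.02 × 130.80 = 51669 W.
P_in = P_out/η = 51669/0.930 = 55558 W.
I_p = P_in/V_p = 55558/11000 = 5.05 A.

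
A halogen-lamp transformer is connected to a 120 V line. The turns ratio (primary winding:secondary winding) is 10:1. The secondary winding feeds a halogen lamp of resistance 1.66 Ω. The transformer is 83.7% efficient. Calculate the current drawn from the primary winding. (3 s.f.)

I_p ≈ 0.864 A

V_s = 120 × 1/10 = 12.000 V.
I_s = V_s/R = 12.000/1.66 = 7.2289 A.
P_out = V_s I_s = 12.000 × 7.2289 = 86.747 W.
P_in = P_out/η = 86.747/0.837 = 103.64 W.
I_p = P_in/V_p = 103.64/120 = 0.864 A.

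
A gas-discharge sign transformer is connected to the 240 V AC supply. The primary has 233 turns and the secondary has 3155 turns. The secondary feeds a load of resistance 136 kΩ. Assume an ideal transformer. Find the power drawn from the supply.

P ≈ 77.7 W

V_s = V_p × N_s/N_p = 240 × 3155/233 = 3249.8 V.
I_s = V_s/R = 3249.8/136000 = 0.023895 A.
I_p = I_s × N_s/N_p = 0.023895 × 3155/233 = 0.32356 A.
P = V_p I_p = 240 × 0.32356 = 77.7 W.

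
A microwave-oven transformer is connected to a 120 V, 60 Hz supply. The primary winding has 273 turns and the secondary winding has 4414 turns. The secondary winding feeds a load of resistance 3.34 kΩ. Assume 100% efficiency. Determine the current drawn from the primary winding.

I_p ≈ 9.39 A

V_s = V_p × N_s/N_p = 120 × 4414/273 = 1940.2 V.
I_s = V_s/R = 1940.2/3340 = 0.58090 A.
For an ideal transformer I_p N_p = I_s N_s, so I_p = 0.58090 × 4414/273 = 9.39 A.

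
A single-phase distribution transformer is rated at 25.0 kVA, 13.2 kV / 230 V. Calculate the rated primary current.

I_p = S/V_p = 25000/13200 = 1.89 A.

I_p ≈ 1.89 A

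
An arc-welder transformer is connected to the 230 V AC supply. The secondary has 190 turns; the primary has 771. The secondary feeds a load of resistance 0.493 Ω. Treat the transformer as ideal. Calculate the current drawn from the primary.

I_p ≈ 28.3 A

V_s = V_p × N_s/N_p = 230 × 190/771 = 56.680 V.
I_s = V_s/R = 56.680/0.493 = 114.97 A.
For an ideal transformer I_p N_p = I_s N_s, so I_p = 114.97 × 190/771 = 28.3 A.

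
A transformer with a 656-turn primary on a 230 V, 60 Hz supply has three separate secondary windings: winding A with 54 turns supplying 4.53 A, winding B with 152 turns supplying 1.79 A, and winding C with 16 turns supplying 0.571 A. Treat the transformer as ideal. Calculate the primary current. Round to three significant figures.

I_p ≈ 0.802 A

V_A = 230 × 54/656 = 18.933 V; V_B = 230 × 152/656 = 53.293 V; V_C = 230 × 16/656 = 5.6098 V.
P_out = V_A I_A + V_B I_B + V_C I_C = 18.933×4.53 + 53.293×1.79 + 5.6098×0.571 = 85.766 + 95.394 + 3.2032 = 184.36 W.
Ideal ⇒ P_in = P_out, so I_p = P_out/V_p = 184.36/230 = 0.802 A.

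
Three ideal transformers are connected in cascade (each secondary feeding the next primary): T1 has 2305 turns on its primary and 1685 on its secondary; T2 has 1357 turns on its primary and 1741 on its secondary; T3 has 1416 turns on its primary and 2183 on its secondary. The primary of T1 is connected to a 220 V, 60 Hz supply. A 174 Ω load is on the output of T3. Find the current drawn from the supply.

I_supply ≈ 2.64 A

After T1: V = 220.00 × 1685/2305 = 160.82 V.
After T2: V = 160.82 × 1741/1357 = 206.33 V.
After T3: V = 206.33 × 2183/1416 = 318.10 V.
I_load = 318.10/174 = 1.8281 A, so P_out = 318.10 × 1.8281 = 581.53 W.
All ideal ⇒ P_in = P_out, so I_supply = 581.53/220 = 2.64 A.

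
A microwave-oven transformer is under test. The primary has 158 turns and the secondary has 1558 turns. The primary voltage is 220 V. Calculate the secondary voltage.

V_s/V_p = N_s/N_p, so V_s = 220 × 1558/158 = 2170 V.

V_s ≈ 2170 V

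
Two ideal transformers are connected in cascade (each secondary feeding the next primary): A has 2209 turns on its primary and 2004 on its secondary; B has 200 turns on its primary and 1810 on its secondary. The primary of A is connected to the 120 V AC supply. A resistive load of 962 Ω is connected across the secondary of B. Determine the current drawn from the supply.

I_supply ≈ 8.41 A

After A: V = 120.00 × 2004/2209 = 108.86 V.
After B: V = 108.86 × 1810/200 = 985.22 V.
I_load = 985.22/962 = 1.0241 A, so P_out = 985.22 × 1.0241 = 1009.0 W.
All ideal ⇒ P_in = P_out, so I_supply = 1009.0/120 = 8.41 A.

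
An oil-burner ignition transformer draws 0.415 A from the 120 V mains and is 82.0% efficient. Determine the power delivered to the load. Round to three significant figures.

P_out ≈ 40.8 W

P_in = V_in I_in = 120 × 0.415 = 49.800 W.
P_out = η P_in = 0.820 × 49.800 = 40.8 W.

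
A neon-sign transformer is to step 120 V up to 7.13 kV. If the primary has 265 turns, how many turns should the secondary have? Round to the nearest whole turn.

N_s = 15745 turns

N_s/N_p = V_s/V_p, so N_s = 265 × 7130/120 = 15745.4 ≈ 15745 turns.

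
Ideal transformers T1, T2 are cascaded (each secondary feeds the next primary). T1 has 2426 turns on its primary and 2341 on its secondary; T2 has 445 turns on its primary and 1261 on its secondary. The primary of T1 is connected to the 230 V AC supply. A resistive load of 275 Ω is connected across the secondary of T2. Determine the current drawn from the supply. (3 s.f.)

I_supply ≈ 6.25 A

After T1: V = 230.00 × 2341/2426 = 221.94 V.
After T2: V = 221.94 × 1261/445 = 628.92 V.
I_load = 628.92/275 = 2.2870 A, so P_out = 628.92 × 2.2870 = 1438.3 W.
All ideal ⇒ P_in = P_out, so I_supply = 1438.3/230 = 6.25 A.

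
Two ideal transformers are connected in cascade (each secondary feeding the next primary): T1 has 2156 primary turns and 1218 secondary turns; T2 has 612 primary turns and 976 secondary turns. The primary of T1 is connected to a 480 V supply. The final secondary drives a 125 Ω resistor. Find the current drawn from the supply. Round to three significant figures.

I_supply ≈ 3.12 A

Secondary of T1: V = 480.00 × 1218/2156 = 271.17 V.
Secondary of T2: V = 271.17 × 976/612 = 432.45 V.
I_load = 432.45/125 = 3.4596 A, so P_out = 432.45 × 3.4596 = 1496.1 W.
All ideal ⇒ P_in = P_out, so I_supply = 1496.1/480 = 3.12 A.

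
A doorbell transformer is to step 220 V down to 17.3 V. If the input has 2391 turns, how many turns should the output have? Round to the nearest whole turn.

N_out/N_in = V_out/V_in, so N_out = 2391 × 17.3/220 = 188.0 ≈ 188 turns.

N_out = 188 turns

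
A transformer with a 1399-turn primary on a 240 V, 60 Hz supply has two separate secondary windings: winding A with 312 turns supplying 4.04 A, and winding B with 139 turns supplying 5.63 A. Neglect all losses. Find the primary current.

I_p ≈ 1.46 A

V_A = 240 × 312/1399 = 53.524 V; V_B = 240 × 139/1399 = 23.846 V.
P_out = V_A I_A + V_B I_B = 53.524×4.04 + 23.846×5.63 = 216.24 + 134.25 = 350.49 W.
Ideal ⇒ P_in = P_out, so I_p = P_out/V_p = 350.49/240 = 1.46 A.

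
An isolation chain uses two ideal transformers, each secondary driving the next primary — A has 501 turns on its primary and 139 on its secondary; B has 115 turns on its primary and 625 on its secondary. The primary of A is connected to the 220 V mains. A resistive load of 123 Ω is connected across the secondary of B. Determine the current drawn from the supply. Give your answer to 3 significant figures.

I_supply ≈ 4.07 A

After A: V = 220.00 × 139/501 = 61.038 V.
After B: V = 61.038 × 625/115 = 331.73 V.
I_load = 331.73/123 = 2.6970 A, so P_out = 331.73 × 2.6970 = 894.66 W.
All ideal ⇒ P_in = P_out, so I_supply = 894.66/220 = 4.07 A.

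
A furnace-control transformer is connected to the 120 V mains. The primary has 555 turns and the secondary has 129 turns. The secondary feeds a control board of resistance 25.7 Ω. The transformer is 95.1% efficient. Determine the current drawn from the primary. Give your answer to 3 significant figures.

V_s = 120 × 129/555 = 27.892 V.
I_s = V_s/R = 27.892/25.7 = 1.0853 A.
P_out = V_s I_s = 27.892 × 1.0853 = 30.271 W.
P_in = P_out/η = 30.271/0.951 = 31.830 W.
I_p = P_in/V_p = 31.830/120 = 0.265 A.

I_p ≈ 0.265 A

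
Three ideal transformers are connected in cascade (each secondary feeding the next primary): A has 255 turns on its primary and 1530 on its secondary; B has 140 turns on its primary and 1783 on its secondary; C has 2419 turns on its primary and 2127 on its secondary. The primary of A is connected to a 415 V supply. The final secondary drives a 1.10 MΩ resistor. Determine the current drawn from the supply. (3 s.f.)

I_supply ≈ 1.70 A

After A: V = 415.00 × 1530/255 = 2490.0 V.
After B: V = 2490.0 × 1783/140 = 31712 V.
After C: V = 31712 × 2127/2419 = 27884 V.
I_load = 27884/(1.10×10^6) = 0.025349 A, so P_out = 27884 × 0.025349 = 706.83 W.
All ideal ⇒ P_in = P_out, so I_supply = 706.83/415 = 1.70 A.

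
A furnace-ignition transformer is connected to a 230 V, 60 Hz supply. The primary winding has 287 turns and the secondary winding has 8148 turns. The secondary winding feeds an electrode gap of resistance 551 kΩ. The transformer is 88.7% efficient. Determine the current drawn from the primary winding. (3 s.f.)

I_p ≈ 0.379 A

V_s = 230 × 8148/287 = 6529.8 V.
I_s = V_s/R = 6529.8/551000 = 0.011851 A.
P_out = V_s I_s = 6529.8 × 0.011851 = 77.382 W.
P_in = P_out/η = 77.382/0.887 = 87.241 W.
I_p = P_in/V_p = 87.241/230 = 0.379 A.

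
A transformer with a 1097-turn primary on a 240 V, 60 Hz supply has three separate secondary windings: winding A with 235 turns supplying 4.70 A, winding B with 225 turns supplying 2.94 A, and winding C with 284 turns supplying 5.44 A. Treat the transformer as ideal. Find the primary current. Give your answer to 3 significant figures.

I_p ≈ 3.02 A

V_A = 240 × 235/1097 = 51.413 V; V_B = 240 × 225/1097 = 49.225 V; V_C = 240 × 284/1097 = 62.133 V.
P_out = V_A I_A + V_B I_B + V_C I_C = 51.413×4.70 + 49.225×2.94 + 62.133×5.44 = 241.64 + 144.72 + 338.00 = 724.37 W.
Ideal ⇒ P_in = P_out, so I_p = P_out/V_p = 724.37/240 = 3.02 A.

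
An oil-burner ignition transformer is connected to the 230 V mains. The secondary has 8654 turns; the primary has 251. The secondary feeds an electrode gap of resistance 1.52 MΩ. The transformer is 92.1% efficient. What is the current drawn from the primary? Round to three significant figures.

V_s = 230 × 8654/251 = 7930.0 V.
I_s = V_s/R = 7930.0/(1.52×10^6) = 0.0052171 A.
P_out = V_s I_s = 7930.0 × 0.0052171 = 41.371 W.
P_in = P_out/η = 41.371/0.921 = 44.920 W.
I_p = P_in/V_p = 44.920/230 = 0.195 A.

I_p ≈ 0.195 A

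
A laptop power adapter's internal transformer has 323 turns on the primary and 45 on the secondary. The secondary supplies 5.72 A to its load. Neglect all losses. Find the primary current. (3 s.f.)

I_p ≈ 0.797 A

For an ideal transformer I_p/I_s = N_s/N_p, so I_p = 5.72 × 45/323 = 0.797 A.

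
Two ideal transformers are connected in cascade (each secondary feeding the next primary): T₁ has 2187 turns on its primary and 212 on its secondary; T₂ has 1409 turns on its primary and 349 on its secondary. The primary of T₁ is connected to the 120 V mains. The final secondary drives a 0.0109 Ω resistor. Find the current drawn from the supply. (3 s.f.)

After T₁: V = 120.00 × 212/2187 = 11.632 V.
After T₂: V = 11.632 × 349/1409 = 2.8813 V.
I_load = 2.8813/0.0109 = 264.34 A, so P_out = 2.8813 × 264.34 = 761.62 W.
All ideal ⇒ P_in = P_out, so I_supply = 761.62/120 = 6.35 A.

I_supply ≈ 6.35 A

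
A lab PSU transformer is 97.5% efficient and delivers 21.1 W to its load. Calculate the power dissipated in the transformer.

P_in = P_out/η = 21.1/0.975 = 21.6410 W.
P_loss = P_in − P_out = 21.6410 − 21.1 = 0.541 W.

P_loss ≈ 0.541 W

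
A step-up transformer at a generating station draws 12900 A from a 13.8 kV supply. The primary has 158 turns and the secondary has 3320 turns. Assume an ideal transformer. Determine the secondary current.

I_s/I_p = N_p/N_s, so I_s = 12900 × 158/3320 = 614 A.

I_s ≈ 614 A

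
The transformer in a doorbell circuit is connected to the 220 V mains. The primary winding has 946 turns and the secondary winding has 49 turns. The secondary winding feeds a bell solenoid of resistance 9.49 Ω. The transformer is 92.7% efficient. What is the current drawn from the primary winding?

I_p ≈ 0.0671 A

V_s = 220 × 49/946 = 11.395 V.
I_s = V_s/R = 11.395/9.49 = 1.2008 A.
P_out = V_s I_s = 11.395 × 1.2008 = 13.683 W.
P_in = P_out/η = 13.683/0.927 = 14.761 W.
I_p = P_in/V_p = 14.761/220 = 0.0671 A.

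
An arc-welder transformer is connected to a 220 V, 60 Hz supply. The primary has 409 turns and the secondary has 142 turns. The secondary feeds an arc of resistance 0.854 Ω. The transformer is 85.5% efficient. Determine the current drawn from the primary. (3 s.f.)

V_s = 220 × 142/409 = 76.381 V.
I_s = V_s/R = 76.381/0.854 = 89.440 A.
P_out = V_s I_s = 76.381 × 89.440 = 6831.5 W.
P_in = P_out/η = 6831.5/0.855 = 7990.1 W.
I_p = P_in/V_p = 7990.1/220 = 36.3 A.

I_p ≈ 36.3 A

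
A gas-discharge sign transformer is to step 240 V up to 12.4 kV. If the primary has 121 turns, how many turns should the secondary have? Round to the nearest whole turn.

N_s/N_p = V_s/V_p, so N_s = 121 × 12400/240 = 6251.7 ≈ 6252 turns.

N_s = 6252 turns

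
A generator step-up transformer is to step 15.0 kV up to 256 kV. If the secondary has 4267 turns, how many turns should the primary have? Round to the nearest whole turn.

N_p/N_s = V_p/V_s, so N_p = 4267 × 15000/256000 = 250.0 ≈ 250 turns.

N_p = 250 turns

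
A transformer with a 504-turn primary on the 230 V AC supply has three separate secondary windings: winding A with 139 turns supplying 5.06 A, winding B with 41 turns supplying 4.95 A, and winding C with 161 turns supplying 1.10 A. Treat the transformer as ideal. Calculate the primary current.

I_p ≈ 2.15 A

V_A = 230 × 139/504 = 63.433 V; V_B = 230 × 41/504 = 18.710 V; V_C = 230 × 161/504 = 73.472 V.
P_out = V_A I_A + V_B I_B + V_C I_C = 63.433×5.06 + 18.710×4.95 + 73.472×1.10 = 320.97 + 92.616 + 80.819 = 494.40 W.
Ideal ⇒ P_in = P_out, so I_p = P_out/V_p = 494.40/230 = 2.15 A.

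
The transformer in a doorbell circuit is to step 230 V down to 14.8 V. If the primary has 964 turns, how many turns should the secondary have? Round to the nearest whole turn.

N_s = 62 turns

N_s/N_p = V_s/V_p, so N_s = 964 × 14.8/230 = 62.0 ≈ 62 turns.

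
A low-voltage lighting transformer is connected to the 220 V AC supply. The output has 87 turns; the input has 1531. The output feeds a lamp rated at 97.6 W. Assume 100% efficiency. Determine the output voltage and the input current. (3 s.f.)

V_out ≈ 12.5 V, I_in ≈ 0.444 A

V_out = V_in × N_out/N_in = 220 × 87/1531 = 12.502 V.
I_out = P/V_out = 97.6/12.502 = 7.8070 A.
I_in = I_out × N_out/N_in = 7.8070 × 87/1531 = 0.444 A.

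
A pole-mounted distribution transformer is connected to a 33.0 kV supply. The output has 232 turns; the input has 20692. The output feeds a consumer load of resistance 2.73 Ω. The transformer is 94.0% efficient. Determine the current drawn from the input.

I_in ≈ 1.62 A

V_out = 33000 × 232/20692 = 370.00 V.
I_out = V_out/R = 370.00/2.73 = 135.53 A.
P_out = V_out I_out = 370.00 × 135.53 = 50146 W.
P_in = P_out/η = 50146/0.940 = 53347 W.
I_in = P_in/V_in = 53347/33000 = 1.62 A.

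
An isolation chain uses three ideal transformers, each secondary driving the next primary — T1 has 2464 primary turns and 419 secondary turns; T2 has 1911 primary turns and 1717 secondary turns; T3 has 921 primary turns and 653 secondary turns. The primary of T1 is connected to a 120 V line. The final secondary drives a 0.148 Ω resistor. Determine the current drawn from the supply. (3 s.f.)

I_supply ≈ 9.51 A

Secondary of T1: V = 120.00 × 419/2464 = 20.406 V.
Secondary of T2: V = 20.406 × 1717/1911 = 18.334 V.
Secondary of T3: V = 18.334 × 653/921 = 12.999 V.
I_load = 12.999/0.148 = 87.833 A, so P_out = 12.999 × 87.833 = 1141.8 W.
All ideal ⇒ P_in = P_out, so I_supply = 1141.8/120 = 9.51 A.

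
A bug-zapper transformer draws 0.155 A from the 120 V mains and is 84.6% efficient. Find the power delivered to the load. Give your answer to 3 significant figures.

P_in = V_in I_in = 120 × 0.155 = 18.600 W.
P_out = η P_in = 0.846 × 18.600 = 15.7 W.

P_out ≈ 15.7 W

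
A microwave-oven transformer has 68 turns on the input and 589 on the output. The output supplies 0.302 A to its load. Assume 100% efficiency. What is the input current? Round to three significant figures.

I_in ≈ 2.62 A

For an ideal transformer I_in/I_out = N_out/N_in, so I_in = 0.302 × 589/68 = 2.62 A.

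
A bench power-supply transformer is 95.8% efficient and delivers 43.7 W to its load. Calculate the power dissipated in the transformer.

P_in = P_out/η = 43.7/0.958 = 45.6159 W.
P_loss = P_in − P_out = 45.6159 − 43.7 = 1.92 W.

P_loss ≈ 1.92 W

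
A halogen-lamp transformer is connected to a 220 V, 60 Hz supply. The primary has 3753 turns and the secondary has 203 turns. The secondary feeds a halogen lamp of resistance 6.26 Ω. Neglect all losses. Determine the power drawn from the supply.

V_s = V_p × N_s/N_p = 220 × 203/3753 = 11.900 V.
I_s = V_s/R = 11.900/6.26 = 1.9009 A.
I_p = I_s × N_s/N_p = 1.9009 × 203/3753 = 0.10282 A.
P = V_p I_p = 220 × 0.10282 = 22.6 W.

P ≈ 22.6 W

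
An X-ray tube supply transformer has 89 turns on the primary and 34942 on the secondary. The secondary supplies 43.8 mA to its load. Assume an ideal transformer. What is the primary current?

I_p ≈ 17.2 A

For an ideal transformer I_p/I_s = N_s/N_p, so I_p = 0.0438 × 34942/89 = 17.2 A.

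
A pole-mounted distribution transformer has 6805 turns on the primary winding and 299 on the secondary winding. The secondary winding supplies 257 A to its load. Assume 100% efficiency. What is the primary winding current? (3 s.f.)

For an ideal transformer I_p/I_s = N_s/N_p, so I_p = 257 × 299/6805 = 11.3 A.

I_p ≈ 11.3 A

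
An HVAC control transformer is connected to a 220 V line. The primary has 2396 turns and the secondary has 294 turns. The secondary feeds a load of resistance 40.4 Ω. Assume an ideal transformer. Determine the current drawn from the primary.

V_s = V_p × N_s/N_p = 220 × 294/2396 = 26.995 V.
I_s = V_s/R = 26.995/40.4 = 0.66819 A.
For an ideal transformer I_p N_p = I_s N_s, so I_p = 0.66819 × 294/2396 = 0.0820 A.

I_p ≈ 0.0820 A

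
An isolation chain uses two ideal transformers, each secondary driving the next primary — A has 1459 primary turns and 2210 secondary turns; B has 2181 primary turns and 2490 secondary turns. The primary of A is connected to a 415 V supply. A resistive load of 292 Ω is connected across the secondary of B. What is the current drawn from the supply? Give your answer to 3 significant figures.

I_supply ≈ 4.25 A

After A: V = 415.00 × 2210/1459 = 628.62 V.
After B: V = 628.62 × 2490/2181 = 717.68 V.
I_load = 717.68/292 = 2.4578 A, so P_out = 717.68 × 2.4578 = 1763.9 W.
All ideal ⇒ P_in = P_out, so I_supply = 1763.9/415 = 4.25 A.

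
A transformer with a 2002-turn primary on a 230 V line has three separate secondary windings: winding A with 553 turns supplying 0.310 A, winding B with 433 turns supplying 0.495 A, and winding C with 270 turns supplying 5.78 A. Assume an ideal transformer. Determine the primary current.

V_A = 230 × 553/2002 = 63.531 V; V_B = 230 × 433/2002 = 49.745 V; V_C = 230 × 270/2002 = 31.019 V.
P_out = V_A I_A + V_B I_B + V_C I_C = 63.531×0.310 + 49.745×0.495 + 31.019×5.78 = 19.695 + 24.624 + 179.29 = 223.61 W.
Ideal ⇒ P_in = P_out, so I_p = P_out/V_p = 223.61/230 = 0.972 A.

I_p ≈ 0.972 A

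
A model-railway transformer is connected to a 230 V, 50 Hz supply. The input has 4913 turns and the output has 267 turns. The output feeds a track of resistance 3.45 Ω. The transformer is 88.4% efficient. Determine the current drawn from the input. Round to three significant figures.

V_out = 230 × 267/4913 = 12.499 V.
I_out = V_out/R = 12.499/3.45 = 3.6230 A.
P_out = V_out I_out = 12.499 × 3.6230 = 45.286 W.
P_in = P_out/η = 45.286/0.884 = 51.229 W.
I_in = P_in/V_in = 51.229/230 = 0.223 A.

I_in ≈ 0.223 A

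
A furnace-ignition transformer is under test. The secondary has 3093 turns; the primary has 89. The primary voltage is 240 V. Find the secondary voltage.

V_s/V_p = N_s/N_p, so V_s = 240 × 3093/89 = 8340 V.

V_s ≈ 8340 V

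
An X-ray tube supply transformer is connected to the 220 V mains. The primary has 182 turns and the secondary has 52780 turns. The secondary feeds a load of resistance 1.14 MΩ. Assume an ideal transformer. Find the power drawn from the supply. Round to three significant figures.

V_s = V_p × N_s/N_p = 220 × 52780/182 = 63800 V.
I_s = V_s/R = 63800/(1.14×10^6) = 0.055965 A.
I_p = I_s × N_s/N_p = 0.055965 × 52780/182 = 16.230 A.
P = V_p I_p = 220 × 16.230 = 3570 W.

P ≈ 3570 W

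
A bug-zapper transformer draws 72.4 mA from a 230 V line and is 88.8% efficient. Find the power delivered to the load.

P_out ≈ 14.8 W

P_in = V_p I_p = 230 × 0.0724 = 16.652 W.
P_out = η P_in = 0.888 × 16.652 = 14.8 W.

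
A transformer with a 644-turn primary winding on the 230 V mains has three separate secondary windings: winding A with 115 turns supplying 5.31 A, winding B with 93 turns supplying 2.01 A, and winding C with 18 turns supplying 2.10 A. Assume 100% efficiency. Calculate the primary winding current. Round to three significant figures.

V_A = 230 × 115/644 = 41.071 V; V_B = 230 × 93/644 = 33.214 V; V_C = 230 × 18/644 = 6.4286 V.
P_out = V_A I_A + V_B I_B + V_C I_C = 41.071×5.31 + 33.214×2.01 + 6.4286×2.10 = 218.09 + 66.761 + 13.500 = 298.35 W.
Ideal ⇒ P_in = P_out, so I_p = P_out/V_p = 298.35/230 = 1.30 A.

I_p ≈ 1.30 A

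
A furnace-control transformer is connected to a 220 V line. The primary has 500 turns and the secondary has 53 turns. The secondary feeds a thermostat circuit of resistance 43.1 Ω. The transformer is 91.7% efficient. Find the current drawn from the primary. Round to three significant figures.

I_p ≈ 0.0625 A

V_s = 220 × 53/500 = 23.320 V.
I_s = V_s/R = 23.320/43.1 = 0.54107 A.
P_out = V_s I_s = 23.320 × 0.54107 = 12.618 W.
P_in = P_out/η = 12.618/0.917 = 13.760 W.
I_p = P_in/V_p = 13.760/220 = 0.0625 A.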